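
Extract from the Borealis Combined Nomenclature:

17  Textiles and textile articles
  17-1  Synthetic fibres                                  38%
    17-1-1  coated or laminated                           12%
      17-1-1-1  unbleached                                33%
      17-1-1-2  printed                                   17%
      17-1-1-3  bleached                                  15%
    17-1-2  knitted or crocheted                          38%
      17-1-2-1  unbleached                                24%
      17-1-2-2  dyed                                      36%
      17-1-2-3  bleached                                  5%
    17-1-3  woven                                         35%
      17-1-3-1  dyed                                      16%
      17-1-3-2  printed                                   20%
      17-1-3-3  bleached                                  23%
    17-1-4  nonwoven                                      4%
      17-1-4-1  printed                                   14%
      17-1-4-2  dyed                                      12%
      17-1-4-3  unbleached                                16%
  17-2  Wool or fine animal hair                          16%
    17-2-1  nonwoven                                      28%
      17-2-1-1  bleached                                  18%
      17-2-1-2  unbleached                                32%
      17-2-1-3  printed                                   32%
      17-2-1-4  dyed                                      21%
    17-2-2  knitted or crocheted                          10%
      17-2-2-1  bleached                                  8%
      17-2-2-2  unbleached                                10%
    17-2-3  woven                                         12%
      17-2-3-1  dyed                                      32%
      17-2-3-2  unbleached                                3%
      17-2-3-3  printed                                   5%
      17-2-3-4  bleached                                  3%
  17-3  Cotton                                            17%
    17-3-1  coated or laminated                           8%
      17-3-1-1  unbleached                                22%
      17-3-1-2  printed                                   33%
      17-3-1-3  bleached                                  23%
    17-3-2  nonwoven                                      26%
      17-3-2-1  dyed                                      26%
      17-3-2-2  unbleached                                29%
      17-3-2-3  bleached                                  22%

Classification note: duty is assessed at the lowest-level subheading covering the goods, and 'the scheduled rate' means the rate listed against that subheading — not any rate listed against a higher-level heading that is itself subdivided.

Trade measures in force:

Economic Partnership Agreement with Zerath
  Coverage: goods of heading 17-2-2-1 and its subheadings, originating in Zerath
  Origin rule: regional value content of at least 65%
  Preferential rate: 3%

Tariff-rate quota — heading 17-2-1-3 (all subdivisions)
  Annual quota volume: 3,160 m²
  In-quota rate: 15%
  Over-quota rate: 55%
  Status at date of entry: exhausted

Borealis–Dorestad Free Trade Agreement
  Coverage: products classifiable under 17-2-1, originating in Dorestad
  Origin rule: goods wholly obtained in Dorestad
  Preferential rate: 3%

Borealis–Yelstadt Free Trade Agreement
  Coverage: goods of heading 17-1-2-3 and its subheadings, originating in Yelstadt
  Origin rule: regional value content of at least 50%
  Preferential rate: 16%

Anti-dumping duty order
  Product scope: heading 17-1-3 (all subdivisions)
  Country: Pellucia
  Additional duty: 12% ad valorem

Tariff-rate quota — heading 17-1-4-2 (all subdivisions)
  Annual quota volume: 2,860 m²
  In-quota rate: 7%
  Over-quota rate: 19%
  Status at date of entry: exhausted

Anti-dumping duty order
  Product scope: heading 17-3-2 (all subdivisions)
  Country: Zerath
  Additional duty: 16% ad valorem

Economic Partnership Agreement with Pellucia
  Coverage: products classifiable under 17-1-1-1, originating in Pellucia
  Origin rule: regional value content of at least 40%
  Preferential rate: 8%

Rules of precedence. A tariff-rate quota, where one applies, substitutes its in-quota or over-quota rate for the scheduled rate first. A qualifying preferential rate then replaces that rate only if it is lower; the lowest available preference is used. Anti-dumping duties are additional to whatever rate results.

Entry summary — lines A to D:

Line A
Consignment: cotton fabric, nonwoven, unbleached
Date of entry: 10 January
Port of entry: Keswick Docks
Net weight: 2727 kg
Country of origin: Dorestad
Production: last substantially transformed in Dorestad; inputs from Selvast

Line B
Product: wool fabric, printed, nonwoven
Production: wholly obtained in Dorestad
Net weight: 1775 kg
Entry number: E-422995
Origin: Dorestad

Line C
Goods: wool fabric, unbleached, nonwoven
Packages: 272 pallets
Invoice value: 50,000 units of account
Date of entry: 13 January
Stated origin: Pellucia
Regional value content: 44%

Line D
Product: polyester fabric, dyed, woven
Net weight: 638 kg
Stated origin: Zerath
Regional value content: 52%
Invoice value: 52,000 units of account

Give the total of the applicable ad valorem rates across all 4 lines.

80%

Line A: cotton → 17-3; nonwoven → 17-3-2; unbleached → 17-3-2-2. Scheduled 29%. Dorestad agreement on 17-2-1: 17-3-2-2 not covered. → 29%.
Line B: wool → 17-2; nonwoven → 17-2-1; printed → 17-2-1-3. Scheduled 32%. quota on 17-2-1-3 exhausted → over-quota 55%; Dorestad agreement on 17-2-1: wholly obtained → 3% available; preferential 3%. → 3%.
Line C: wool → 17-2; nonwoven → 17-2-1; unbleached → 17-2-1-2. Scheduled 32%. Pellucia agreement on 17-1-1-1: 17-2-1-2 not covered. → 32%.
Line D: polyester → 17-1; woven → 17-1-3; dyed → 17-1-3-1. Scheduled 16%. Zerath agreement on 17-2-2-1: 17-1-3-1 not covered. → 16%.
Sum: 29% + 3% + 32% + 16% = 80%.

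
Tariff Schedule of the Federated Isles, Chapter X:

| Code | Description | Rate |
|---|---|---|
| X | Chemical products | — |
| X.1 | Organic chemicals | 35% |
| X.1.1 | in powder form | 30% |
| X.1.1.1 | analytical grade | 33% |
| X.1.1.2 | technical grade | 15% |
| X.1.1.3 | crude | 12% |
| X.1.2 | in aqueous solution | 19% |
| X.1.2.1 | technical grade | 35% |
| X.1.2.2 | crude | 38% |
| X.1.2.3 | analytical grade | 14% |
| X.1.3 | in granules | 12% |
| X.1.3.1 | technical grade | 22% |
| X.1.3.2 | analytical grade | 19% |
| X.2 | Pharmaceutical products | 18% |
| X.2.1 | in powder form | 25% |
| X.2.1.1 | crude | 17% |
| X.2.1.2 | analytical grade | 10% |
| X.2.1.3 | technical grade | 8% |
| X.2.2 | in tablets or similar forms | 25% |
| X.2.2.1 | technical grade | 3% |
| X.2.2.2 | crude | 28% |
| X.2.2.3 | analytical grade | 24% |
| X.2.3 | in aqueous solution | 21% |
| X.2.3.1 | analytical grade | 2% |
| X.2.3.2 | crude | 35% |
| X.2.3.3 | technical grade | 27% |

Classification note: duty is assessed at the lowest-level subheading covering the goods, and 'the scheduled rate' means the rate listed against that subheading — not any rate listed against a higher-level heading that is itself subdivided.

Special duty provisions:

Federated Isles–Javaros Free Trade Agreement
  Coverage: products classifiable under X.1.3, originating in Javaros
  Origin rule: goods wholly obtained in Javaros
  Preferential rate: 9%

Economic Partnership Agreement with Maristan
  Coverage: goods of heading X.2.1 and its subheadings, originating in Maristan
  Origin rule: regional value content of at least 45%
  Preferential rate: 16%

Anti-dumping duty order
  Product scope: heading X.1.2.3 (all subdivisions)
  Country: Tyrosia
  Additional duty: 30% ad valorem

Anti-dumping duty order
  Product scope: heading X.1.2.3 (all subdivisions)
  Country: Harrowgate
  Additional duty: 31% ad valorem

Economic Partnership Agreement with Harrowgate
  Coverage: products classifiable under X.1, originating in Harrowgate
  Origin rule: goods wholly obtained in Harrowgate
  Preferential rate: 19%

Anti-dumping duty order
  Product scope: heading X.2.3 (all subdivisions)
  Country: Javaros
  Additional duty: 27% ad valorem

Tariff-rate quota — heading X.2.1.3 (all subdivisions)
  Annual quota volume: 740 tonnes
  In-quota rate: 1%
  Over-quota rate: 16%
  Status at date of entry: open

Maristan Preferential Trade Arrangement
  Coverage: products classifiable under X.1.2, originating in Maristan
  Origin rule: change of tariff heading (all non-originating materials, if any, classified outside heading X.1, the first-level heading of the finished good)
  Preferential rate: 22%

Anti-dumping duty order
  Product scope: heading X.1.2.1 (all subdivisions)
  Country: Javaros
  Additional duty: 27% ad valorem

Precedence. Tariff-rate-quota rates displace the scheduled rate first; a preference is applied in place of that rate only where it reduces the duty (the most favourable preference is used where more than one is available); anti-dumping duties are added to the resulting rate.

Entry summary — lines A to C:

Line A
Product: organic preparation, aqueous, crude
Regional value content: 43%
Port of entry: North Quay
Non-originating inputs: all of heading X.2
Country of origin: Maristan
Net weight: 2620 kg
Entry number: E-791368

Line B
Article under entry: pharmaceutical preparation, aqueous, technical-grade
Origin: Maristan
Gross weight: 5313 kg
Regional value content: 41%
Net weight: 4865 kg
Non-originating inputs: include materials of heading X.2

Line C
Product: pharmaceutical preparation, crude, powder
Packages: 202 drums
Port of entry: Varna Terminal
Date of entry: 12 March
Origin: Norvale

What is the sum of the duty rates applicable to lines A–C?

Line A: organic → X.1; aqueous → X.1.2; crude → X.1.2.2. Scheduled 38%. Maristan agreement on X.2.1: X.1.2.2 not covered; Maristan agreement on X.1.2: CTH met → 22% available; preferential 22%. → 22%.
Line B: pharmaceutical → X.2; aqueous → X.2.3; technical-grade → X.2.3.3. Scheduled 27%. Maristan agreement on X.2.1: X.2.3.3 not covered; Maristan agreement on X.1.2: X.2.3.3 not covered. → 27%.
Line C: pharmaceutical → X.2; powder → X.2.1; crude → X.2.1.1. Scheduled 17%. No special measure applies. → 17%.
Sum: 22% + 27% + 17% = 66%.

66%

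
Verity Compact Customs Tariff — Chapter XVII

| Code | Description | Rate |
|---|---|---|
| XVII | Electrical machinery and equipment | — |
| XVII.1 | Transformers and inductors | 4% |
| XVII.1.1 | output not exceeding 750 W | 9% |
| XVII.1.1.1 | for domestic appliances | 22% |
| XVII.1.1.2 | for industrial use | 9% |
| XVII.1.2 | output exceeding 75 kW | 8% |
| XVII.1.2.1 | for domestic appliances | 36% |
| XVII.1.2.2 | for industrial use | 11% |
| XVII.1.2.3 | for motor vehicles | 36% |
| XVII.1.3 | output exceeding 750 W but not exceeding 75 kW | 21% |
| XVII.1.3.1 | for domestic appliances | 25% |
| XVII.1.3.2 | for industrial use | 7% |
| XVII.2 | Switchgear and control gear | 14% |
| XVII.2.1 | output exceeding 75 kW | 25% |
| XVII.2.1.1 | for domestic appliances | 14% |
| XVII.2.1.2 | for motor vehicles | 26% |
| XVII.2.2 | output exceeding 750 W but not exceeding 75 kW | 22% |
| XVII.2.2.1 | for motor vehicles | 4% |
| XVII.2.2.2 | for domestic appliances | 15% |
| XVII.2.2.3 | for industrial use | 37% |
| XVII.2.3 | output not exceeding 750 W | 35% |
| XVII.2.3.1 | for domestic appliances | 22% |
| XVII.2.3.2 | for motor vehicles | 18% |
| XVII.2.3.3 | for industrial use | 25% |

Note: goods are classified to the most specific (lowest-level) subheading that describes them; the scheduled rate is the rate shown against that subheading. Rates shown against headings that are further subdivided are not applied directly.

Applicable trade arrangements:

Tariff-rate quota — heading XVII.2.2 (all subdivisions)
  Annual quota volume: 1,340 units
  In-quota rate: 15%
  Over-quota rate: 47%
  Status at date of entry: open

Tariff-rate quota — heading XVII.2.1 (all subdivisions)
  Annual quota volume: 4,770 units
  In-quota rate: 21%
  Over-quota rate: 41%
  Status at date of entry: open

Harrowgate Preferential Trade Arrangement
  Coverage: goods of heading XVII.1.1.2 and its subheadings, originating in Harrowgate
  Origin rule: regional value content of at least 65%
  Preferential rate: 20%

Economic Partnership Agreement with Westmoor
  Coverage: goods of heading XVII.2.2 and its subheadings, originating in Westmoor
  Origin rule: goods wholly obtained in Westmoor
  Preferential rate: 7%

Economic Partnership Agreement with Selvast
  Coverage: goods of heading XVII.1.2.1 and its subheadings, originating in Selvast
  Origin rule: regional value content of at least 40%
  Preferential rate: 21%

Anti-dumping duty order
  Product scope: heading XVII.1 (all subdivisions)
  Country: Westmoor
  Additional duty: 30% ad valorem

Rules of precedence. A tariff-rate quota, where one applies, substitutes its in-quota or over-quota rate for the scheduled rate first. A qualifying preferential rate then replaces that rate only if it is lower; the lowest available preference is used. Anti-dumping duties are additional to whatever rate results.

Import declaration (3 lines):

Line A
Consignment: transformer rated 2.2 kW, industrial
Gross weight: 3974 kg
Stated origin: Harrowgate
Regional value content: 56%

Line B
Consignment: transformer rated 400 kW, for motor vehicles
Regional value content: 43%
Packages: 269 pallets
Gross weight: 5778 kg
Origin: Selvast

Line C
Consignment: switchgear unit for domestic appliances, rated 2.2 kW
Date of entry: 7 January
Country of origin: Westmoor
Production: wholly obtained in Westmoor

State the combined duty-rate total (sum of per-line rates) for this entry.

50%

Line A: transformer → XVII.1; rated 2.2 kW → XVII.1.3; industrial → XVII.1.3.2. Scheduled 7%. Harrowgate agreement on XVII.1.1.2: XVII.1.3.2 not covered. → 7%.
Line B: transformer → XVII.1; rated 400 kW → XVII.1.2; for motor vehicles → XVII.1.2.3. Scheduled 36%. Selvast agreement on XVII.1.2.1: XVII.1.2.3 not covered. → 36%.
Line C: switchgear unit → XVII.2; rated 2.2 kW → XVII.2.2; for domestic appliances → XVII.2.2.2. Scheduled 15%. quota on XVII.2.2 open → in-quota 15%; Westmoor agreement on XVII.2.2: wholly obtained → 7% available; preferential 7%. → 7%.
Sum: 7% + 36% + 7% = 50%.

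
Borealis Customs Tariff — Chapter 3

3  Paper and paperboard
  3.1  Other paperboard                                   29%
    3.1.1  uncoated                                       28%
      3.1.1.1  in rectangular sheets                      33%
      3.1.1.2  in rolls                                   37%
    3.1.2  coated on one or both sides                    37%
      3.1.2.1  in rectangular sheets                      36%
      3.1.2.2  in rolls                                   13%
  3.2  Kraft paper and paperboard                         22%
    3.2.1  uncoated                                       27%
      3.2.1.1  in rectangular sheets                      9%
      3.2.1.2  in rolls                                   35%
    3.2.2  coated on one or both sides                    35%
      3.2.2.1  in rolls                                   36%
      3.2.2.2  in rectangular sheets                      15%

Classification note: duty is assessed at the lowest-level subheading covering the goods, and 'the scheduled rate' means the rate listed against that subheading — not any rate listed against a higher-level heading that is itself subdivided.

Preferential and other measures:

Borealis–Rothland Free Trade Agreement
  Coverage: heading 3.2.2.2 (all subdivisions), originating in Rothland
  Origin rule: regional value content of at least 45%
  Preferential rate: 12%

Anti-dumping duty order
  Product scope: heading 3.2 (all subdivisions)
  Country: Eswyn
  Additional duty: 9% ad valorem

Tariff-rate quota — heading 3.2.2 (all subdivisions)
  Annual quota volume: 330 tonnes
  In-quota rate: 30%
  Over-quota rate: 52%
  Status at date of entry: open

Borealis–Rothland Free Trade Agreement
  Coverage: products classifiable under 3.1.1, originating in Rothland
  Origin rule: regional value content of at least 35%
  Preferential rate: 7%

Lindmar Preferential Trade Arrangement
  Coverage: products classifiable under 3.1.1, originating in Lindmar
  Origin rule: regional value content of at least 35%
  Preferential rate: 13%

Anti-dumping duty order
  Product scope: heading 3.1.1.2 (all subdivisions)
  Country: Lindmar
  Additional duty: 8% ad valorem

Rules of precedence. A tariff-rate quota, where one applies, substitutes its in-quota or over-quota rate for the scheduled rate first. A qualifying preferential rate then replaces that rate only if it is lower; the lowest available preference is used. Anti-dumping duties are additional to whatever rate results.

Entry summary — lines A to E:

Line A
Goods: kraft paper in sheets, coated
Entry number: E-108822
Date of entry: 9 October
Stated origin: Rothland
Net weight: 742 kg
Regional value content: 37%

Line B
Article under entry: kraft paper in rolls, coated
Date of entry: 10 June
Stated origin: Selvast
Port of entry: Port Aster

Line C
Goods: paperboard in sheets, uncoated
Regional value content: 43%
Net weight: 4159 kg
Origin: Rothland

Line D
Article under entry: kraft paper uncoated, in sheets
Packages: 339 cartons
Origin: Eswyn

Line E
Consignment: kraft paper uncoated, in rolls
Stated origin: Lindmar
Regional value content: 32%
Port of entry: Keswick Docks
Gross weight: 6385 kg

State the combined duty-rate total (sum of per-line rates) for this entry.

120%

Line A: kraft paper → 3.2; coated → 3.2.2; in sheets → 3.2.2.2. Scheduled 15%. quota on 3.2.2 open → in-quota 30%; Rothland agreement on 3.2.2.2: RVC < 45%; Rothland agreement on 3.1.1: 3.2.2.2 not covered. → 30%.
Line B: kraft paper → 3.2; coated → 3.2.2; in rolls → 3.2.2.1. Scheduled 36%. quota on 3.2.2 open → in-quota 30%. → 30%.
Line C: paperboard → 3.1; uncoated → 3.1.1; in sheets → 3.1.1.1. Scheduled 33%. Rothland agreement on 3.2.2.2: 3.1.1.1 not covered; Rothland agreement on 3.1.1: RVC ≥ 35% → 7% available; preferential 7%. → 7%.
Line D: kraft paper → 3.2; uncoated → 3.2.1; in sheets → 3.2.1.1. Scheduled 9%. anti-dumping (Eswyn, 3.2): +9%; total 9% + 9% = 18%. → 18%.
Line E: kraft paper → 3.2; uncoated → 3.2.1; in rolls → 3.2.1.2. Scheduled 35%. Lindmar agreement on 3.1.1: 3.2.1.2 not covered. → 35%.
Sum: 30% + 30% + 7% + 18% + 35% = 120%.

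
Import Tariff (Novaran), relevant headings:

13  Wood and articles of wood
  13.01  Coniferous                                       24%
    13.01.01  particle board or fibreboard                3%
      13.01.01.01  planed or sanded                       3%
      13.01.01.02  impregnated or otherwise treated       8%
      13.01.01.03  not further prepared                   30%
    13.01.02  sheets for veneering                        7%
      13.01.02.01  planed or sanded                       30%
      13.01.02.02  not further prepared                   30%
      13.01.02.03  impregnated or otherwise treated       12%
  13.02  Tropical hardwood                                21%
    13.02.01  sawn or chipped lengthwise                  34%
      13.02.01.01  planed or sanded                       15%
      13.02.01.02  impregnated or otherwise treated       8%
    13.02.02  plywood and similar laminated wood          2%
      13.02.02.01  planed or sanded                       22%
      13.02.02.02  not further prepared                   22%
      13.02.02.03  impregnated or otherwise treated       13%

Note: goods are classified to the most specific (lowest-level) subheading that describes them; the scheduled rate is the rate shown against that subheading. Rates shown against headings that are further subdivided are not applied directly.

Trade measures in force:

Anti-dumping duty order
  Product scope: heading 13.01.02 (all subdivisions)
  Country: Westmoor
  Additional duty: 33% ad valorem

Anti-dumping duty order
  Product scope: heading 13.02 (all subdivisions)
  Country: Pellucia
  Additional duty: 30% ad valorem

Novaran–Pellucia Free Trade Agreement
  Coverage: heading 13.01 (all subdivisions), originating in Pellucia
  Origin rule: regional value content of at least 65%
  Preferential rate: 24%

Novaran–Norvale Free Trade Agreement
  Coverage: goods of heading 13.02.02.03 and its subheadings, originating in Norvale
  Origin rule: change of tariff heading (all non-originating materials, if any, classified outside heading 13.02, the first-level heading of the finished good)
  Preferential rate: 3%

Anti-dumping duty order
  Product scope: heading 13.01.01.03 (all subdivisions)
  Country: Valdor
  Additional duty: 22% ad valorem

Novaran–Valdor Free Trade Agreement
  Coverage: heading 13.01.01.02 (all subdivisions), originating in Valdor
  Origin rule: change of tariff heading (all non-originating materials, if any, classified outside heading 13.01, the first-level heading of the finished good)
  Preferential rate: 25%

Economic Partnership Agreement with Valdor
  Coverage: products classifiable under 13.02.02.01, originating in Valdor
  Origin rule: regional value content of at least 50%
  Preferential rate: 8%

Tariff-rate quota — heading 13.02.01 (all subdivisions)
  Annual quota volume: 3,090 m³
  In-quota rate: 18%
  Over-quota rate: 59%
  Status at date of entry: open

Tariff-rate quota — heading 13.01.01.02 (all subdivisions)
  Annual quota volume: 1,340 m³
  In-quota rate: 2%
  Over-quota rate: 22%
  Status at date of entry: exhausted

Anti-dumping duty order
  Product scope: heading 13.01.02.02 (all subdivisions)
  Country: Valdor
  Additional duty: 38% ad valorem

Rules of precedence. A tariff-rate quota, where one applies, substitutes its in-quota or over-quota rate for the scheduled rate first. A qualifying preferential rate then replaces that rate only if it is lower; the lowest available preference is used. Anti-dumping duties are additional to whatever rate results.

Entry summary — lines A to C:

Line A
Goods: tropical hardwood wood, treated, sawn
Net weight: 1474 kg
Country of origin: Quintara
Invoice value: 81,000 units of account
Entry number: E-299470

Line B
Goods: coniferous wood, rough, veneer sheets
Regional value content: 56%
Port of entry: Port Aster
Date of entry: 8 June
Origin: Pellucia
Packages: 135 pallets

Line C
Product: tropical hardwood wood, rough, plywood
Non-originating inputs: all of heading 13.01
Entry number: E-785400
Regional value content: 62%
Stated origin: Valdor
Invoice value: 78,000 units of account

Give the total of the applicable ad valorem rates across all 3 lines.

Line A: tropical hardwood → 13.02; sawn → 13.02.01; treated → 13.02.01.02. Scheduled 8%. quota on 13.02.01 open → in-quota 18%. → 18%.
Line B: coniferous → 13.01; veneer sheets → 13.01.02; rough → 13.01.02.02. Scheduled 30%. Pellucia agreement on 13.01: RVC < 65%. → 30%.
Line C: tropical hardwood → 13.02; plywood → 13.02.02; rough → 13.02.02.02. Scheduled 22%. Valdor agreement on 13.01.01.02: 13.02.02.02 not covered; Valdor agreement on 13.02.02.01: 13.02.02.02 not covered. → 22%.
Sum: 18% + 30% + 22% = 70%.

70%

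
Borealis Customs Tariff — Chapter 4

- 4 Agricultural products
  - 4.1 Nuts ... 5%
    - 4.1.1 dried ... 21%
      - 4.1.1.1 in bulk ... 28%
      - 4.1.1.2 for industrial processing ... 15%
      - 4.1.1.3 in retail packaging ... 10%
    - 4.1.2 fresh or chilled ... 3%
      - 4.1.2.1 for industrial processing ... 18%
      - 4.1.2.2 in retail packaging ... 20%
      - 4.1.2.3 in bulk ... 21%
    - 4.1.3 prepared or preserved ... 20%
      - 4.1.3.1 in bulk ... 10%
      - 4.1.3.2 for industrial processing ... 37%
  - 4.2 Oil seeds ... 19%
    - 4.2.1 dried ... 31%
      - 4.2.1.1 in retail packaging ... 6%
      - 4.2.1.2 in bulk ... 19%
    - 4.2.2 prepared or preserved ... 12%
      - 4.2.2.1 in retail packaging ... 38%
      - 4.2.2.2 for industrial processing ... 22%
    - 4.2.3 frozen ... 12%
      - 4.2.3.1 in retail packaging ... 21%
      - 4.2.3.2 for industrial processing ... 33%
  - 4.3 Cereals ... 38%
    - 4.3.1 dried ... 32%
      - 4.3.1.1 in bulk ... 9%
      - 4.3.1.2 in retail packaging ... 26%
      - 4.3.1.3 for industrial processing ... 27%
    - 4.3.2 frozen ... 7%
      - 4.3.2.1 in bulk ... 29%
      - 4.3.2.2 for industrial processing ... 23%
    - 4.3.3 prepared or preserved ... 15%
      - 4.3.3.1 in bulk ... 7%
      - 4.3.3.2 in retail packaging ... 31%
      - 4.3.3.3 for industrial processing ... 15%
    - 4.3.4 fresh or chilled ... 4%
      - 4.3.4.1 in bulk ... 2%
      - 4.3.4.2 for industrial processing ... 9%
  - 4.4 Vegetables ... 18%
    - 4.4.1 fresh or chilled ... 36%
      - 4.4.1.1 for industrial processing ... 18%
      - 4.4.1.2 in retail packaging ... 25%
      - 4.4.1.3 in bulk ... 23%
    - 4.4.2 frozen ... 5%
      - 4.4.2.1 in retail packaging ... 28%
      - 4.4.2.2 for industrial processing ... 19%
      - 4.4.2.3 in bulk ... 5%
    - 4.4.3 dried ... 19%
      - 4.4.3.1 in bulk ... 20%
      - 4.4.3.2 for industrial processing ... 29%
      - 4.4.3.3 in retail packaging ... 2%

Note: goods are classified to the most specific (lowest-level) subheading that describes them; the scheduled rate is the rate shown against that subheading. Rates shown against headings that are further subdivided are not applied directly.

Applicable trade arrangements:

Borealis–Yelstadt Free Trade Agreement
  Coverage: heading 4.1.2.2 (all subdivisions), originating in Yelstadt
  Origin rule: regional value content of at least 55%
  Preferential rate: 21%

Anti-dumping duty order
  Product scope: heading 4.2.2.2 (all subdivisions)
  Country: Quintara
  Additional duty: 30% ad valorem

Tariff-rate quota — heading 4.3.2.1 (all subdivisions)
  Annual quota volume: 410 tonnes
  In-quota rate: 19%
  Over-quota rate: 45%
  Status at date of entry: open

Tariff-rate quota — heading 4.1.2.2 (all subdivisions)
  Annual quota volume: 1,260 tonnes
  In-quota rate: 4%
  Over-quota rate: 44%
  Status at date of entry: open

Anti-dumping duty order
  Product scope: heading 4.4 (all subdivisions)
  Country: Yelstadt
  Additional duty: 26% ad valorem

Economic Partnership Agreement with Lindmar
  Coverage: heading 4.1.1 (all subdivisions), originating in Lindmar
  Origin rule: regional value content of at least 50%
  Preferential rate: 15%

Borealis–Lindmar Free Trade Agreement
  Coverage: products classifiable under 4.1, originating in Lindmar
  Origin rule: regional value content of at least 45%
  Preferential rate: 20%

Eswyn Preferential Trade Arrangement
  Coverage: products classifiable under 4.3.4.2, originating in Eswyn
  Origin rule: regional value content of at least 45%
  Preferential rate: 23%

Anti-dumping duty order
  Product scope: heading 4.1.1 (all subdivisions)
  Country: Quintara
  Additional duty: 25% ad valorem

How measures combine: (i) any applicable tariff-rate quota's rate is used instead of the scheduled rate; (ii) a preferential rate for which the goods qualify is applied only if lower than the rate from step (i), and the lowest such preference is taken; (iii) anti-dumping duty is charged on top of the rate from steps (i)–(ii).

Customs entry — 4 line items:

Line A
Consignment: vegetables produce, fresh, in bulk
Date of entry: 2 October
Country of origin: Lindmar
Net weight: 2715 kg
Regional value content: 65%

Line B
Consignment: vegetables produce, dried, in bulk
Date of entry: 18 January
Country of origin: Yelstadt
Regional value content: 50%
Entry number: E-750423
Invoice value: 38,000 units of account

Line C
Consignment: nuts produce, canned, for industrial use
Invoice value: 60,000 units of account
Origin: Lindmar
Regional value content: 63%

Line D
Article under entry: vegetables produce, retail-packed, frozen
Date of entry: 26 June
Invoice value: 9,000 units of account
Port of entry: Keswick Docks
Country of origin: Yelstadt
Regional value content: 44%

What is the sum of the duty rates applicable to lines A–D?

143%

Line A: vegetables → 4.4; fresh → 4.4.1; in bulk → 4.4.1.3. Scheduled 23%. Lindmar agreement on 4.1.1: 4.4.1.3 not covered; Lindmar agreement on 4.1: 4.4.1.3 not covered. → 23%.
Line B: vegetables → 4.4; dried → 4.4.3; in bulk → 4.4.3.1. Scheduled 20%. Yelstadt agreement on 4.1.2.2: 4.4.3.1 not covered; anti-dumping (Yelstadt, 4.4): +26%; total 20% + 26% = 46%. → 46%.
Line C: nuts → 4.1; canned → 4.1.3; for industrial use → 4.1.3.2. Scheduled 37%. Lindmar agreement on 4.1.1: 4.1.3.2 not covered; Lindmar agreement on 4.1: RVC ≥ 45% → 20% available; preferential 20%. → 20%.
Line D: vegetables → 4.4; frozen → 4.4.2; retail-packed → 4.4.2.1. Scheduled 28%. Yelstadt agreement on 4.1.2.2: 4.4.2.1 not covered; anti-dumping (Yelstadt, 4.4): +26%; total 28% + 26% = 54%. → 54%.
Sum: 23% + 46% + 20% + 54% = 143%.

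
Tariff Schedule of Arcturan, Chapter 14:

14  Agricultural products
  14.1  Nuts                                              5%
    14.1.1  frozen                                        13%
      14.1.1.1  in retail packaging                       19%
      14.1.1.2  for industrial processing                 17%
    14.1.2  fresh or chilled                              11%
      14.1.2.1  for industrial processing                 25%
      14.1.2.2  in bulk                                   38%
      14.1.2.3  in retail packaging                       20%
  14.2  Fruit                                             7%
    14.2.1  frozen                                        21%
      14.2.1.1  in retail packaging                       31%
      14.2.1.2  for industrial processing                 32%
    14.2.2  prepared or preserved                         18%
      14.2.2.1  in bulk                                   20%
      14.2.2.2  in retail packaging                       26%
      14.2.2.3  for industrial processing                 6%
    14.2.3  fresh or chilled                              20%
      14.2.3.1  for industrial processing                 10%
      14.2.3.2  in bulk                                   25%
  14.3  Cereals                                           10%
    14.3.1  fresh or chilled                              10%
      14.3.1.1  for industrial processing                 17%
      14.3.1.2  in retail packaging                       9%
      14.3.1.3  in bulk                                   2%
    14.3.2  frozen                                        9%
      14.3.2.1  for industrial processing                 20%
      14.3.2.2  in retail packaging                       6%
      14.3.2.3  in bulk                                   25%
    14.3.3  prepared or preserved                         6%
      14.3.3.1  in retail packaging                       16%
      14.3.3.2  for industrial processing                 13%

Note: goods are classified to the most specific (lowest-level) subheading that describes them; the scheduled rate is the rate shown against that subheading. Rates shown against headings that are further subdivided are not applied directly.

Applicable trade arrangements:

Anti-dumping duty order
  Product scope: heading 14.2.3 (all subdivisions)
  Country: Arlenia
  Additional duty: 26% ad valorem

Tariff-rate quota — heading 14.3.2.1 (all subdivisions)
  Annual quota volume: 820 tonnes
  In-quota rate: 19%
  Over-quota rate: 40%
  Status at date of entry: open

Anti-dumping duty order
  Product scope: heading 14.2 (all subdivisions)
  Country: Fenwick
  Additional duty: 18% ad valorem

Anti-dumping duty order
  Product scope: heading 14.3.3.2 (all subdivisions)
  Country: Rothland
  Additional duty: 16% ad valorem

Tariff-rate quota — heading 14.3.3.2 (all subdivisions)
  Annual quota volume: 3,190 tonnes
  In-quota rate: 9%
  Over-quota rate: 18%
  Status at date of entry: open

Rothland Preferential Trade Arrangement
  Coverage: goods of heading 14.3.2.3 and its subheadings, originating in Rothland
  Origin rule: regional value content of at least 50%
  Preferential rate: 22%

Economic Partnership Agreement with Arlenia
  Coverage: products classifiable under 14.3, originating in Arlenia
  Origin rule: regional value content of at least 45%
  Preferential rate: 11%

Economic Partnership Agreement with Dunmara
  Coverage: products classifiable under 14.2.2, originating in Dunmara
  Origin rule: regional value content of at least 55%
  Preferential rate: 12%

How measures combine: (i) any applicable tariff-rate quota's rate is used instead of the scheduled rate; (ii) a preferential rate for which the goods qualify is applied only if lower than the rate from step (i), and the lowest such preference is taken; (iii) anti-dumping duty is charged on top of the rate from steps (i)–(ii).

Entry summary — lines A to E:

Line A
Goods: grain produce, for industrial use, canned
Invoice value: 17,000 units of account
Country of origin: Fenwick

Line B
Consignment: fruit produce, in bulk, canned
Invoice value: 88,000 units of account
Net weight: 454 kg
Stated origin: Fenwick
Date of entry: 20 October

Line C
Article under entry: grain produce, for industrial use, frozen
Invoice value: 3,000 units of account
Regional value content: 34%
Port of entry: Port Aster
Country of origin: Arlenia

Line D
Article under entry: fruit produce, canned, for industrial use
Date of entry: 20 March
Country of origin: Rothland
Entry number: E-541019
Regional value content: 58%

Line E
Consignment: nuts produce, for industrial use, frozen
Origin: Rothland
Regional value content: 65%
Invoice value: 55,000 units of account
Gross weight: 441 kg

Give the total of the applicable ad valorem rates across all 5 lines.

Line A: grain → 14.3; canned → 14.3.3; for industrial use → 14.3.3.2. Scheduled 13%. quota on 14.3.3.2 open → in-quota 9%. → 9%.
Line B: fruit → 14.2; canned → 14.2.2; in bulk → 14.2.2.1. Scheduled 20%. anti-dumping (Fenwick, 14.2): +18%; total 20% + 18% = 38%. → 38%.
Line C: grain → 14.3; frozen → 14.3.2; for industrial use → 14.3.2.1. Scheduled 20%. quota on 14.3.2.1 open → in-quota 19%; Arlenia agreement on 14.3: RVC < 45%. → 19%.
Line D: fruit → 14.2; canned → 14.2.2; for industrial use → 14.2.2.3. Scheduled 6%. Rothland agreement on 14.3.2.3: 14.2.2.3 not covered. → 6%.
Line E: nuts → 14.1; frozen → 14.1.1; for industrial use → 14.1.1.2. Scheduled 17%. Rothland agreement on 14.3.2.3: 14.1.1.2 not covered. → 17%.
Sum: 9% + 38% + 19% + 6% + 17% = 89%.

89%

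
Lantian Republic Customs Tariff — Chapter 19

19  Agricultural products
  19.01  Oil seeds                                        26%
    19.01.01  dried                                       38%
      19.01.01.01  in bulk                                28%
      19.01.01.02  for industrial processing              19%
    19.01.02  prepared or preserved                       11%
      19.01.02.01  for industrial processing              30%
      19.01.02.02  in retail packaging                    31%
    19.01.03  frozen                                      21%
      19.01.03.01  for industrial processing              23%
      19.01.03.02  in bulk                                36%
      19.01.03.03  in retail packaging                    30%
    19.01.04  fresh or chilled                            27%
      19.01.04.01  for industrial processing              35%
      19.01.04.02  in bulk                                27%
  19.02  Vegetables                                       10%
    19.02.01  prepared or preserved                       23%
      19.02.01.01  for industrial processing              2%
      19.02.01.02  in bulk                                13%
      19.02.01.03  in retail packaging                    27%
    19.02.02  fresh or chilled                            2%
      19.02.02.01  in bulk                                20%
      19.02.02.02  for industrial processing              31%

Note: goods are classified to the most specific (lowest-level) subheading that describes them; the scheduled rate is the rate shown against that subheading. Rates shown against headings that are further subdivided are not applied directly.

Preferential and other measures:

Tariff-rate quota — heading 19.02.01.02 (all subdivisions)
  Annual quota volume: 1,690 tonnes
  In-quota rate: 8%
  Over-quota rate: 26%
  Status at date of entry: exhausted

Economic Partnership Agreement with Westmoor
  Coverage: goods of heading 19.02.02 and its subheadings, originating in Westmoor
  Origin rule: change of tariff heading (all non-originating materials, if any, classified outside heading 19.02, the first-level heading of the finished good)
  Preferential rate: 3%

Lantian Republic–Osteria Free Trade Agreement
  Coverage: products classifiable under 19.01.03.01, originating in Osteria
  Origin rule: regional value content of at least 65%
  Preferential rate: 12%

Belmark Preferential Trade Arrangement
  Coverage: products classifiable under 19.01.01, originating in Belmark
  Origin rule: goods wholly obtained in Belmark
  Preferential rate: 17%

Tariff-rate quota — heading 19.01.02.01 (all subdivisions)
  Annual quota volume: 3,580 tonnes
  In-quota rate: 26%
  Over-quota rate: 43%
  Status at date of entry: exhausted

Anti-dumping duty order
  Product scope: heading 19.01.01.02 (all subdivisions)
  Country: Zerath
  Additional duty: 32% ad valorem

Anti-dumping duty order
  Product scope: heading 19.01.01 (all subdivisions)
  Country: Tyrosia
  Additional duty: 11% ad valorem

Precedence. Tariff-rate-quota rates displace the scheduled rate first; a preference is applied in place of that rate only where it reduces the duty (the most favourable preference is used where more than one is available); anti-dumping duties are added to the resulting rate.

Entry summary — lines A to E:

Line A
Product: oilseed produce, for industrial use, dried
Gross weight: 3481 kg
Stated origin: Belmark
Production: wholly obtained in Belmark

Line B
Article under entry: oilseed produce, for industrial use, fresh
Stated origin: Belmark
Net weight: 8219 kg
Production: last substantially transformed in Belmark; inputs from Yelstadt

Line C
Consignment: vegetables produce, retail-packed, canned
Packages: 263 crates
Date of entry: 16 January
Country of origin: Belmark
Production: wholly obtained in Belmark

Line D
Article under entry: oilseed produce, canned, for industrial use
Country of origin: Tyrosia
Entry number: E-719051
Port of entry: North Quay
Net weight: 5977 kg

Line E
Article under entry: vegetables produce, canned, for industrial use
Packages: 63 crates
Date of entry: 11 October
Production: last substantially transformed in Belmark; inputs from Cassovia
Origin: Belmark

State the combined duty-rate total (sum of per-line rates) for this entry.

124%

Line A: oilseed → 19.01; dried → 19.01.01; for industrial use → 19.01.01.02. Scheduled 19%. Belmark agreement on 19.01.01: wholly obtained → 17% available; preferential 17%. → 17%.
Line B: oilseed → 19.01; fresh → 19.01.04; for industrial use → 19.01.04.01. Scheduled 35%. Belmark agreement on 19.01.01: 19.01.04.01 not covered. → 35%.
Line C: vegetables → 19.02; canned → 19.02.01; retail-packed → 19.02.01.03. Scheduled 27%. Belmark agreement on 19.01.01: 19.02.01.03 not covered. → 27%.
Line D: oilseed → 19.01; canned → 19.01.02; for industrial use → 19.01.02.01. Scheduled 30%. quota on 19.01.02.01 exhausted → over-quota 43%. → 43%.
Line E: vegetables → 19.02; canned → 19.02.01; for industrial use → 19.02.01.01. Scheduled 2%. Belmark agreement on 19.01.01: 19.02.01.01 not covered. → 2%.
Sum: 17% + 35% + 27% + 43% + 2% = 124%.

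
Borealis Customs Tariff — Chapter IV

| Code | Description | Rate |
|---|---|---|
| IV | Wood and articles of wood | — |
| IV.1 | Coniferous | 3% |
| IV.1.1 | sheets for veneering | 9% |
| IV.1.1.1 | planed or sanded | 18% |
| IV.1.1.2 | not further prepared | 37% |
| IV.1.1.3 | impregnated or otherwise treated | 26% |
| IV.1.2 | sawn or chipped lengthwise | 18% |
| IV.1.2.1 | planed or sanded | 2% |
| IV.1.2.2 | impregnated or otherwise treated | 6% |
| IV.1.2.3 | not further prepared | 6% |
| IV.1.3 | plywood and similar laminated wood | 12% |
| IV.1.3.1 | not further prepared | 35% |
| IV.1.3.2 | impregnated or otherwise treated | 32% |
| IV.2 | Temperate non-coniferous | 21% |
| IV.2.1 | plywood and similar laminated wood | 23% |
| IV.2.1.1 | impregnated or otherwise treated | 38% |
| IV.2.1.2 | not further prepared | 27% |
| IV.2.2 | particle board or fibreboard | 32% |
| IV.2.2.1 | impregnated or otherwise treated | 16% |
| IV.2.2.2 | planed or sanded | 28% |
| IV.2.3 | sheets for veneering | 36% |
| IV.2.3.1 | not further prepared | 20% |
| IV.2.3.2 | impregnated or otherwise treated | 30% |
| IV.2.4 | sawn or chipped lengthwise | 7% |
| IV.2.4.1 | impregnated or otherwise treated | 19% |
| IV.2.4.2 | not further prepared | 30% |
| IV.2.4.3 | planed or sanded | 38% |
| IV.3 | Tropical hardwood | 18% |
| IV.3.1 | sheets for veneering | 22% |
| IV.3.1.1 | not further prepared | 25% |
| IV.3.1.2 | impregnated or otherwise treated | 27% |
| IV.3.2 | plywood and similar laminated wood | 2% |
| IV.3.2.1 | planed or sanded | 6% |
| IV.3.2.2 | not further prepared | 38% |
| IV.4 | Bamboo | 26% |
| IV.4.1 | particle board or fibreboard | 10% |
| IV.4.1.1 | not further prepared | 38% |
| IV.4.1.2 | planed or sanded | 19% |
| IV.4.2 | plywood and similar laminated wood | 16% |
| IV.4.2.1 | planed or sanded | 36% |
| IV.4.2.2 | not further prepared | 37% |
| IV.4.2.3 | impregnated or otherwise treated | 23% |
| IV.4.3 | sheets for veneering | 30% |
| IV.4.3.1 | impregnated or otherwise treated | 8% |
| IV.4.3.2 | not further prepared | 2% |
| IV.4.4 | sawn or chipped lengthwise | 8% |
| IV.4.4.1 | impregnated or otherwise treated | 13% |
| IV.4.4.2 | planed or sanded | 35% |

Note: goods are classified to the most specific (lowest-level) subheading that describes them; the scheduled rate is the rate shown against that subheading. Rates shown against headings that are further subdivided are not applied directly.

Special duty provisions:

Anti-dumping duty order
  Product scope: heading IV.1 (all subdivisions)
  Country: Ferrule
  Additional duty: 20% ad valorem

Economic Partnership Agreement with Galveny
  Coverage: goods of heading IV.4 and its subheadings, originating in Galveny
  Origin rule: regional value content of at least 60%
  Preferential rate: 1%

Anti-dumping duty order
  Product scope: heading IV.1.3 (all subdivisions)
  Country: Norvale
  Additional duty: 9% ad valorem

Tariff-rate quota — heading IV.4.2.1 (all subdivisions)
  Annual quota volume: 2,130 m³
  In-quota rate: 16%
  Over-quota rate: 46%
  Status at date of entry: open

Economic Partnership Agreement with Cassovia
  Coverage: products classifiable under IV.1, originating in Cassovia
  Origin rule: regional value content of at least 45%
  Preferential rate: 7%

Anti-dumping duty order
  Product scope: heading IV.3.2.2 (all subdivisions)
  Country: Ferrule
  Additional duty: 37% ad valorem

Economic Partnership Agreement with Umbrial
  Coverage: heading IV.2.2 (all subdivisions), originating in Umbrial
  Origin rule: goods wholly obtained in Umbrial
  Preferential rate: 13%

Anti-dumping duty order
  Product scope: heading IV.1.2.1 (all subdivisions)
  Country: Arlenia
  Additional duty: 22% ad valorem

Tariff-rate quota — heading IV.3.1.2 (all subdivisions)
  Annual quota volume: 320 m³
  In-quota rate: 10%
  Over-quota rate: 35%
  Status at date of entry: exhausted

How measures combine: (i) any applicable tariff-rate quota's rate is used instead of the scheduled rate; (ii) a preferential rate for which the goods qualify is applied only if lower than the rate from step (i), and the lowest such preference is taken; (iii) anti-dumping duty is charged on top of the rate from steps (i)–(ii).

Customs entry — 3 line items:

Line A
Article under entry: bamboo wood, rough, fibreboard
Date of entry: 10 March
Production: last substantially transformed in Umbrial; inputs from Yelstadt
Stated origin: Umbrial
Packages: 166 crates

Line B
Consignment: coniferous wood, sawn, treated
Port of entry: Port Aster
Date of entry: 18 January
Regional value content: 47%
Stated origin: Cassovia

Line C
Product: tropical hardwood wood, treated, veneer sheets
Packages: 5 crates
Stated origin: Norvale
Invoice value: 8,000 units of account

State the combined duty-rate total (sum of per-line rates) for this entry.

Line A: bamboo → IV.4; fibreboard → IV.4.1; rough → IV.4.1.1. Scheduled 38%. Umbrial agreement on IV.2.2: IV.4.1.1 not covered. → 38%.
Line B: coniferous → IV.1; sawn → IV.1.2; treated → IV.1.2.2. Scheduled 6%. Cassovia agreement on IV.1: RVC ≥ 45% → 7% available; preference 7% not lower than 6% → no reduction. → 6%.
Line C: tropical hardwood → IV.3; veneer sheets → IV.3.1; treated → IV.3.1.2. Scheduled 27%. quota on IV.3.1.2 exhausted → over-quota 35%. → 35%.
Sum: 38% + 6% + 35% = 79%.

79%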